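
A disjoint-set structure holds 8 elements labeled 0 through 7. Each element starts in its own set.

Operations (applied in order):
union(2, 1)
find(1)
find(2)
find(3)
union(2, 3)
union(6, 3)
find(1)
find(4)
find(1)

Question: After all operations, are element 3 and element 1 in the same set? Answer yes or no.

Step 1: union(2, 1) -> merged; set of 2 now {1, 2}
Step 2: find(1) -> no change; set of 1 is {1, 2}
Step 3: find(2) -> no change; set of 2 is {1, 2}
Step 4: find(3) -> no change; set of 3 is {3}
Step 5: union(2, 3) -> merged; set of 2 now {1, 2, 3}
Step 6: union(6, 3) -> merged; set of 6 now {1, 2, 3, 6}
Step 7: find(1) -> no change; set of 1 is {1, 2, 3, 6}
Step 8: find(4) -> no change; set of 4 is {4}
Step 9: find(1) -> no change; set of 1 is {1, 2, 3, 6}
Set of 3: {1, 2, 3, 6}; 1 is a member.

Answer: yes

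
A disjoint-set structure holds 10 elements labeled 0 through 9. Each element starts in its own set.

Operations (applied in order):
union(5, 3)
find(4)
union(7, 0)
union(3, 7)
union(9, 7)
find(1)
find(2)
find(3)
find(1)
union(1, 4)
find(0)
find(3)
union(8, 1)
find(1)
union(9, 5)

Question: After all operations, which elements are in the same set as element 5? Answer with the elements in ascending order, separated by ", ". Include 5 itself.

Step 1: union(5, 3) -> merged; set of 5 now {3, 5}
Step 2: find(4) -> no change; set of 4 is {4}
Step 3: union(7, 0) -> merged; set of 7 now {0, 7}
Step 4: union(3, 7) -> merged; set of 3 now {0, 3, 5, 7}
Step 5: union(9, 7) -> merged; set of 9 now {0, 3, 5, 7, 9}
Step 6: find(1) -> no change; set of 1 is {1}
Step 7: find(2) -> no change; set of 2 is {2}
Step 8: find(3) -> no change; set of 3 is {0, 3, 5, 7, 9}
Step 9: find(1) -> no change; set of 1 is {1}
Step 10: union(1, 4) -> merged; set of 1 now {1, 4}
Step 11: find(0) -> no change; set of 0 is {0, 3, 5, 7, 9}
Step 12: find(3) -> no change; set of 3 is {0, 3, 5, 7, 9}
Step 13: union(8, 1) -> merged; set of 8 now {1, 4, 8}
Step 14: find(1) -> no change; set of 1 is {1, 4, 8}
Step 15: union(9, 5) -> already same set; set of 9 now {0, 3, 5, 7, 9}
Component of 5: {0, 3, 5, 7, 9}

Answer: 0, 3, 5, 7, 9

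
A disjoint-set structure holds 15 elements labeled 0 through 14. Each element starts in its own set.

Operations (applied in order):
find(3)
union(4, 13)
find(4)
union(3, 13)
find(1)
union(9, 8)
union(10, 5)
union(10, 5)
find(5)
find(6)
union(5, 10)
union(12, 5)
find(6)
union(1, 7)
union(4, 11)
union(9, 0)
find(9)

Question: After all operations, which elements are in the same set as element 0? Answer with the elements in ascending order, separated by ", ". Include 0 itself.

Answer: 0, 8, 9

Derivation:
Step 1: find(3) -> no change; set of 3 is {3}
Step 2: union(4, 13) -> merged; set of 4 now {4, 13}
Step 3: find(4) -> no change; set of 4 is {4, 13}
Step 4: union(3, 13) -> merged; set of 3 now {3, 4, 13}
Step 5: find(1) -> no change; set of 1 is {1}
Step 6: union(9, 8) -> merged; set of 9 now {8, 9}
Step 7: union(10, 5) -> merged; set of 10 now {5, 10}
Step 8: union(10, 5) -> already same set; set of 10 now {5, 10}
Step 9: find(5) -> no change; set of 5 is {5, 10}
Step 10: find(6) -> no change; set of 6 is {6}
Step 11: union(5, 10) -> already same set; set of 5 now {5, 10}
Step 12: union(12, 5) -> merged; set of 12 now {5, 10, 12}
Step 13: find(6) -> no change; set of 6 is {6}
Step 14: union(1, 7) -> merged; set of 1 now {1, 7}
Step 15: union(4, 11) -> merged; set of 4 now {3, 4, 11, 13}
Step 16: union(9, 0) -> merged; set of 9 now {0, 8, 9}
Step 17: find(9) -> no change; set of 9 is {0, 8, 9}
Component of 0: {0, 8, 9}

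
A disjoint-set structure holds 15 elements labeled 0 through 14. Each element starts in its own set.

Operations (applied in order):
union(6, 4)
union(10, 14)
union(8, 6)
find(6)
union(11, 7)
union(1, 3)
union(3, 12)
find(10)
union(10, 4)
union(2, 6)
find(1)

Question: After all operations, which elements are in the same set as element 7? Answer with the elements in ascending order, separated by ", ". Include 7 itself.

Step 1: union(6, 4) -> merged; set of 6 now {4, 6}
Step 2: union(10, 14) -> merged; set of 10 now {10, 14}
Step 3: union(8, 6) -> merged; set of 8 now {4, 6, 8}
Step 4: find(6) -> no change; set of 6 is {4, 6, 8}
Step 5: union(11, 7) -> merged; set of 11 now {7, 11}
Step 6: union(1, 3) -> merged; set of 1 now {1, 3}
Step 7: union(3, 12) -> merged; set of 3 now {1, 3, 12}
Step 8: find(10) -> no change; set of 10 is {10, 14}
Step 9: union(10, 4) -> merged; set of 10 now {4, 6, 8, 10, 14}
Step 10: union(2, 6) -> merged; set of 2 now {2, 4, 6, 8, 10, 14}
Step 11: find(1) -> no change; set of 1 is {1, 3, 12}
Component of 7: {7, 11}

Answer: 7, 11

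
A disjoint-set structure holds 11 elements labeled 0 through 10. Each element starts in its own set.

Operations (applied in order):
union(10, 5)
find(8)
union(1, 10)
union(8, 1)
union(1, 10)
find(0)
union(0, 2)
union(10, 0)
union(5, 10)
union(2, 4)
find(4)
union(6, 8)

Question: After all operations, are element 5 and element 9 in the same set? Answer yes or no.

Answer: no

Derivation:
Step 1: union(10, 5) -> merged; set of 10 now {5, 10}
Step 2: find(8) -> no change; set of 8 is {8}
Step 3: union(1, 10) -> merged; set of 1 now {1, 5, 10}
Step 4: union(8, 1) -> merged; set of 8 now {1, 5, 8, 10}
Step 5: union(1, 10) -> already same set; set of 1 now {1, 5, 8, 10}
Step 6: find(0) -> no change; set of 0 is {0}
Step 7: union(0, 2) -> merged; set of 0 now {0, 2}
Step 8: union(10, 0) -> merged; set of 10 now {0, 1, 2, 5, 8, 10}
Step 9: union(5, 10) -> already same set; set of 5 now {0, 1, 2, 5, 8, 10}
Step 10: union(2, 4) -> merged; set of 2 now {0, 1, 2, 4, 5, 8, 10}
Step 11: find(4) -> no change; set of 4 is {0, 1, 2, 4, 5, 8, 10}
Step 12: union(6, 8) -> merged; set of 6 now {0, 1, 2, 4, 5, 6, 8, 10}
Set of 5: {0, 1, 2, 4, 5, 6, 8, 10}; 9 is not a member.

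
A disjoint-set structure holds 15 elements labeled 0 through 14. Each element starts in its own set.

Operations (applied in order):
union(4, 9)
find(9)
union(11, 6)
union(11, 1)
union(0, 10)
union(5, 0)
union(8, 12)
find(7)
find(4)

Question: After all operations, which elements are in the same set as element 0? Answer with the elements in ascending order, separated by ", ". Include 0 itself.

Step 1: union(4, 9) -> merged; set of 4 now {4, 9}
Step 2: find(9) -> no change; set of 9 is {4, 9}
Step 3: union(11, 6) -> merged; set of 11 now {6, 11}
Step 4: union(11, 1) -> merged; set of 11 now {1, 6, 11}
Step 5: union(0, 10) -> merged; set of 0 now {0, 10}
Step 6: union(5, 0) -> merged; set of 5 now {0, 5, 10}
Step 7: union(8, 12) -> merged; set of 8 now {8, 12}
Step 8: find(7) -> no change; set of 7 is {7}
Step 9: find(4) -> no change; set of 4 is {4, 9}
Component of 0: {0, 5, 10}

Answer: 0, 5, 10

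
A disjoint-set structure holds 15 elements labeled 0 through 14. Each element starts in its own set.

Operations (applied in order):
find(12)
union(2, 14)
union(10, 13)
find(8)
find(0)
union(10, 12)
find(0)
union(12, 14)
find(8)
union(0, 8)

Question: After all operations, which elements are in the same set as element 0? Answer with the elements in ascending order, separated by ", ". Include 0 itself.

Step 1: find(12) -> no change; set of 12 is {12}
Step 2: union(2, 14) -> merged; set of 2 now {2, 14}
Step 3: union(10, 13) -> merged; set of 10 now {10, 13}
Step 4: find(8) -> no change; set of 8 is {8}
Step 5: find(0) -> no change; set of 0 is {0}
Step 6: union(10, 12) -> merged; set of 10 now {10, 12, 13}
Step 7: find(0) -> no change; set of 0 is {0}
Step 8: union(12, 14) -> merged; set of 12 now {2, 10, 12, 13, 14}
Step 9: find(8) -> no change; set of 8 is {8}
Step 10: union(0, 8) -> merged; set of 0 now {0, 8}
Component of 0: {0, 8}

Answer: 0, 8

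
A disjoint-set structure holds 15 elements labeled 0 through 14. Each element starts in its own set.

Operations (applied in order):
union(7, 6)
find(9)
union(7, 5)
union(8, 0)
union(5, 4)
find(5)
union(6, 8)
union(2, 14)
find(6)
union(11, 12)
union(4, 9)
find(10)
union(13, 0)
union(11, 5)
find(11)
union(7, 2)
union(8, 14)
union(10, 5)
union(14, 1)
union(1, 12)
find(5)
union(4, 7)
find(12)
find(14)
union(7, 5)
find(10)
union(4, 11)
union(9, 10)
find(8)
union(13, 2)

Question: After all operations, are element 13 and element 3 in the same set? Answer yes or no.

Answer: no

Derivation:
Step 1: union(7, 6) -> merged; set of 7 now {6, 7}
Step 2: find(9) -> no change; set of 9 is {9}
Step 3: union(7, 5) -> merged; set of 7 now {5, 6, 7}
Step 4: union(8, 0) -> merged; set of 8 now {0, 8}
Step 5: union(5, 4) -> merged; set of 5 now {4, 5, 6, 7}
Step 6: find(5) -> no change; set of 5 is {4, 5, 6, 7}
Step 7: union(6, 8) -> merged; set of 6 now {0, 4, 5, 6, 7, 8}
Step 8: union(2, 14) -> merged; set of 2 now {2, 14}
Step 9: find(6) -> no change; set of 6 is {0, 4, 5, 6, 7, 8}
Step 10: union(11, 12) -> merged; set of 11 now {11, 12}
Step 11: union(4, 9) -> merged; set of 4 now {0, 4, 5, 6, 7, 8, 9}
Step 12: find(10) -> no change; set of 10 is {10}
Step 13: union(13, 0) -> merged; set of 13 now {0, 4, 5, 6, 7, 8, 9, 13}
Step 14: union(11, 5) -> merged; set of 11 now {0, 4, 5, 6, 7, 8, 9, 11, 12, 13}
Step 15: find(11) -> no change; set of 11 is {0, 4, 5, 6, 7, 8, 9, 11, 12, 13}
Step 16: union(7, 2) -> merged; set of 7 now {0, 2, 4, 5, 6, 7, 8, 9, 11, 12, 13, 14}
Step 17: union(8, 14) -> already same set; set of 8 now {0, 2, 4, 5, 6, 7, 8, 9, 11, 12, 13, 14}
Step 18: union(10, 5) -> merged; set of 10 now {0, 2, 4, 5, 6, 7, 8, 9, 10, 11, 12, 13, 14}
Step 19: union(14, 1) -> merged; set of 14 now {0, 1, 2, 4, 5, 6, 7, 8, 9, 10, 11, 12, 13, 14}
Step 20: union(1, 12) -> already same set; set of 1 now {0, 1, 2, 4, 5, 6, 7, 8, 9, 10, 11, 12, 13, 14}
Step 21: find(5) -> no change; set of 5 is {0, 1, 2, 4, 5, 6, 7, 8, 9, 10, 11, 12, 13, 14}
Step 22: union(4, 7) -> already same set; set of 4 now {0, 1, 2, 4, 5, 6, 7, 8, 9, 10, 11, 12, 13, 14}
Step 23: find(12) -> no change; set of 12 is {0, 1, 2, 4, 5, 6, 7, 8, 9, 10, 11, 12, 13, 14}
Step 24: find(14) -> no change; set of 14 is {0, 1, 2, 4, 5, 6, 7, 8, 9, 10, 11, 12, 13, 14}
Step 25: union(7, 5) -> already same set; set of 7 now {0, 1, 2, 4, 5, 6, 7, 8, 9, 10, 11, 12, 13, 14}
Step 26: find(10) -> no change; set of 10 is {0, 1, 2, 4, 5, 6, 7, 8, 9, 10, 11, 12, 13, 14}
Step 27: union(4, 11) -> already same set; set of 4 now {0, 1, 2, 4, 5, 6, 7, 8, 9, 10, 11, 12, 13, 14}
Step 28: union(9, 10) -> already same set; set of 9 now {0, 1, 2, 4, 5, 6, 7, 8, 9, 10, 11, 12, 13, 14}
Step 29: find(8) -> no change; set of 8 is {0, 1, 2, 4, 5, 6, 7, 8, 9, 10, 11, 12, 13, 14}
Step 30: union(13, 2) -> already same set; set of 13 now {0, 1, 2, 4, 5, 6, 7, 8, 9, 10, 11, 12, 13, 14}
Set of 13: {0, 1, 2, 4, 5, 6, 7, 8, 9, 10, 11, 12, 13, 14}; 3 is not a member.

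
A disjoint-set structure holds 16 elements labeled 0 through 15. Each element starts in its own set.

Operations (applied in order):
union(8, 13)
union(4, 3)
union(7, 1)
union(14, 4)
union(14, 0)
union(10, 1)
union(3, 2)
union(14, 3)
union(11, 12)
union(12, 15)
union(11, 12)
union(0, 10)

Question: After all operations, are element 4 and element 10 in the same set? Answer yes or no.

Step 1: union(8, 13) -> merged; set of 8 now {8, 13}
Step 2: union(4, 3) -> merged; set of 4 now {3, 4}
Step 3: union(7, 1) -> merged; set of 7 now {1, 7}
Step 4: union(14, 4) -> merged; set of 14 now {3, 4, 14}
Step 5: union(14, 0) -> merged; set of 14 now {0, 3, 4, 14}
Step 6: union(10, 1) -> merged; set of 10 now {1, 7, 10}
Step 7: union(3, 2) -> merged; set of 3 now {0, 2, 3, 4, 14}
Step 8: union(14, 3) -> already same set; set of 14 now {0, 2, 3, 4, 14}
Step 9: union(11, 12) -> merged; set of 11 now {11, 12}
Step 10: union(12, 15) -> merged; set of 12 now {11, 12, 15}
Step 11: union(11, 12) -> already same set; set of 11 now {11, 12, 15}
Step 12: union(0, 10) -> merged; set of 0 now {0, 1, 2, 3, 4, 7, 10, 14}
Set of 4: {0, 1, 2, 3, 4, 7, 10, 14}; 10 is a member.

Answer: yes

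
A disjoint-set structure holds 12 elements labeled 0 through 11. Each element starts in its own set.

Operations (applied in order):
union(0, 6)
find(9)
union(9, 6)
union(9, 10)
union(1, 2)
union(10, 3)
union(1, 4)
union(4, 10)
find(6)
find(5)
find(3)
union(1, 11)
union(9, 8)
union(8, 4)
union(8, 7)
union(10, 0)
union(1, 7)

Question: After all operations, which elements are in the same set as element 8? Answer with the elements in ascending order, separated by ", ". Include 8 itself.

Step 1: union(0, 6) -> merged; set of 0 now {0, 6}
Step 2: find(9) -> no change; set of 9 is {9}
Step 3: union(9, 6) -> merged; set of 9 now {0, 6, 9}
Step 4: union(9, 10) -> merged; set of 9 now {0, 6, 9, 10}
Step 5: union(1, 2) -> merged; set of 1 now {1, 2}
Step 6: union(10, 3) -> merged; set of 10 now {0, 3, 6, 9, 10}
Step 7: union(1, 4) -> merged; set of 1 now {1, 2, 4}
Step 8: union(4, 10) -> merged; set of 4 now {0, 1, 2, 3, 4, 6, 9, 10}
Step 9: find(6) -> no change; set of 6 is {0, 1, 2, 3, 4, 6, 9, 10}
Step 10: find(5) -> no change; set of 5 is {5}
Step 11: find(3) -> no change; set of 3 is {0, 1, 2, 3, 4, 6, 9, 10}
Step 12: union(1, 11) -> merged; set of 1 now {0, 1, 2, 3, 4, 6, 9, 10, 11}
Step 13: union(9, 8) -> merged; set of 9 now {0, 1, 2, 3, 4, 6, 8, 9, 10, 11}
Step 14: union(8, 4) -> already same set; set of 8 now {0, 1, 2, 3, 4, 6, 8, 9, 10, 11}
Step 15: union(8, 7) -> merged; set of 8 now {0, 1, 2, 3, 4, 6, 7, 8, 9, 10, 11}
Step 16: union(10, 0) -> already same set; set of 10 now {0, 1, 2, 3, 4, 6, 7, 8, 9, 10, 11}
Step 17: union(1, 7) -> already same set; set of 1 now {0, 1, 2, 3, 4, 6, 7, 8, 9, 10, 11}
Component of 8: {0, 1, 2, 3, 4, 6, 7, 8, 9, 10, 11}

Answer: 0, 1, 2, 3, 4, 6, 7, 8, 9, 10, 11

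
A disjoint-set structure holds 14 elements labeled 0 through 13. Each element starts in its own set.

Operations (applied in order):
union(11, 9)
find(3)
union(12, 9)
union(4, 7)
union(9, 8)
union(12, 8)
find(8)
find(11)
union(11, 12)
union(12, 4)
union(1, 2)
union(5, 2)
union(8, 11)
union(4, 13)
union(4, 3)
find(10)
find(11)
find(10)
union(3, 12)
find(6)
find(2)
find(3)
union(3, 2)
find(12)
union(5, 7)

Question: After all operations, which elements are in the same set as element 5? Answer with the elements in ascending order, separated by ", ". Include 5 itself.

Answer: 1, 2, 3, 4, 5, 7, 8, 9, 11, 12, 13

Derivation:
Step 1: union(11, 9) -> merged; set of 11 now {9, 11}
Step 2: find(3) -> no change; set of 3 is {3}
Step 3: union(12, 9) -> merged; set of 12 now {9, 11, 12}
Step 4: union(4, 7) -> merged; set of 4 now {4, 7}
Step 5: union(9, 8) -> merged; set of 9 now {8, 9, 11, 12}
Step 6: union(12, 8) -> already same set; set of 12 now {8, 9, 11, 12}
Step 7: find(8) -> no change; set of 8 is {8, 9, 11, 12}
Step 8: find(11) -> no change; set of 11 is {8, 9, 11, 12}
Step 9: union(11, 12) -> already same set; set of 11 now {8, 9, 11, 12}
Step 10: union(12, 4) -> merged; set of 12 now {4, 7, 8, 9, 11, 12}
Step 11: union(1, 2) -> merged; set of 1 now {1, 2}
Step 12: union(5, 2) -> merged; set of 5 now {1, 2, 5}
Step 13: union(8, 11) -> already same set; set of 8 now {4, 7, 8, 9, 11, 12}
Step 14: union(4, 13) -> merged; set of 4 now {4, 7, 8, 9, 11, 12, 13}
Step 15: union(4, 3) -> merged; set of 4 now {3, 4, 7, 8, 9, 11, 12, 13}
Step 16: find(10) -> no change; set of 10 is {10}
Step 17: find(11) -> no change; set of 11 is {3, 4, 7, 8, 9, 11, 12, 13}
Step 18: find(10) -> no change; set of 10 is {10}
Step 19: union(3, 12) -> already same set; set of 3 now {3, 4, 7, 8, 9, 11, 12, 13}
Step 20: find(6) -> no change; set of 6 is {6}
Step 21: find(2) -> no change; set of 2 is {1, 2, 5}
Step 22: find(3) -> no change; set of 3 is {3, 4, 7, 8, 9, 11, 12, 13}
Step 23: union(3, 2) -> merged; set of 3 now {1, 2, 3, 4, 5, 7, 8, 9, 11, 12, 13}
Step 24: find(12) -> no change; set of 12 is {1, 2, 3, 4, 5, 7, 8, 9, 11, 12, 13}
Step 25: union(5, 7) -> already same set; set of 5 now {1, 2, 3, 4, 5, 7, 8, 9, 11, 12, 13}
Component of 5: {1, 2, 3, 4, 5, 7, 8, 9, 11, 12, 13}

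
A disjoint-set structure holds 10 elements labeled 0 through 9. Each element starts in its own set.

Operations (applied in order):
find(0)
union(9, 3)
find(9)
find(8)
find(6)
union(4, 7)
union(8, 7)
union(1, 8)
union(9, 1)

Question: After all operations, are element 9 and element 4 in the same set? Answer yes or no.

Step 1: find(0) -> no change; set of 0 is {0}
Step 2: union(9, 3) -> merged; set of 9 now {3, 9}
Step 3: find(9) -> no change; set of 9 is {3, 9}
Step 4: find(8) -> no change; set of 8 is {8}
Step 5: find(6) -> no change; set of 6 is {6}
Step 6: union(4, 7) -> merged; set of 4 now {4, 7}
Step 7: union(8, 7) -> merged; set of 8 now {4, 7, 8}
Step 8: union(1, 8) -> merged; set of 1 now {1, 4, 7, 8}
Step 9: union(9, 1) -> merged; set of 9 now {1, 3, 4, 7, 8, 9}
Set of 9: {1, 3, 4, 7, 8, 9}; 4 is a member.

Answer: yes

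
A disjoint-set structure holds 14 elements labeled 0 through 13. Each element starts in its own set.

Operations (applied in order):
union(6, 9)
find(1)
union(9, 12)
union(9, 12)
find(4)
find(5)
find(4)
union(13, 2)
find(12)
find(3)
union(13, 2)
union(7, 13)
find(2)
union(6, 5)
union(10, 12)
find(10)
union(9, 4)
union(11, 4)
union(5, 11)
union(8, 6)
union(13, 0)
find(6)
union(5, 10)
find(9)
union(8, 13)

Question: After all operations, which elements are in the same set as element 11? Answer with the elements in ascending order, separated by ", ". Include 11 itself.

Step 1: union(6, 9) -> merged; set of 6 now {6, 9}
Step 2: find(1) -> no change; set of 1 is {1}
Step 3: union(9, 12) -> merged; set of 9 now {6, 9, 12}
Step 4: union(9, 12) -> already same set; set of 9 now {6, 9, 12}
Step 5: find(4) -> no change; set of 4 is {4}
Step 6: find(5) -> no change; set of 5 is {5}
Step 7: find(4) -> no change; set of 4 is {4}
Step 8: union(13, 2) -> merged; set of 13 now {2, 13}
Step 9: find(12) -> no change; set of 12 is {6, 9, 12}
Step 10: find(3) -> no change; set of 3 is {3}
Step 11: union(13, 2) -> already same set; set of 13 now {2, 13}
Step 12: union(7, 13) -> merged; set of 7 now {2, 7, 13}
Step 13: find(2) -> no change; set of 2 is {2, 7, 13}
Step 14: union(6, 5) -> merged; set of 6 now {5, 6, 9, 12}
Step 15: union(10, 12) -> merged; set of 10 now {5, 6, 9, 10, 12}
Step 16: find(10) -> no change; set of 10 is {5, 6, 9, 10, 12}
Step 17: union(9, 4) -> merged; set of 9 now {4, 5, 6, 9, 10, 12}
Step 18: union(11, 4) -> merged; set of 11 now {4, 5, 6, 9, 10, 11, 12}
Step 19: union(5, 11) -> already same set; set of 5 now {4, 5, 6, 9, 10, 11, 12}
Step 20: union(8, 6) -> merged; set of 8 now {4, 5, 6, 8, 9, 10, 11, 12}
Step 21: union(13, 0) -> merged; set of 13 now {0, 2, 7, 13}
Step 22: find(6) -> no change; set of 6 is {4, 5, 6, 8, 9, 10, 11, 12}
Step 23: union(5, 10) -> already same set; set of 5 now {4, 5, 6, 8, 9, 10, 11, 12}
Step 24: find(9) -> no change; set of 9 is {4, 5, 6, 8, 9, 10, 11, 12}
Step 25: union(8, 13) -> merged; set of 8 now {0, 2, 4, 5, 6, 7, 8, 9, 10, 11, 12, 13}
Component of 11: {0, 2, 4, 5, 6, 7, 8, 9, 10, 11, 12, 13}

Answer: 0, 2, 4, 5, 6, 7, 8, 9, 10, 11, 12, 13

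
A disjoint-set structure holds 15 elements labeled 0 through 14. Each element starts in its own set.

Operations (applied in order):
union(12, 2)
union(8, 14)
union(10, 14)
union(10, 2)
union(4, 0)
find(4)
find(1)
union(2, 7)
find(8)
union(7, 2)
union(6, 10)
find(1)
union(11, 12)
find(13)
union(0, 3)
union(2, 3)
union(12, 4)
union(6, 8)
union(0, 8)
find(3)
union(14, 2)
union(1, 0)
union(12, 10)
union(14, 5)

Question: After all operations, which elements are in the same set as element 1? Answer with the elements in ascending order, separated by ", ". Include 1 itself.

Step 1: union(12, 2) -> merged; set of 12 now {2, 12}
Step 2: union(8, 14) -> merged; set of 8 now {8, 14}
Step 3: union(10, 14) -> merged; set of 10 now {8, 10, 14}
Step 4: union(10, 2) -> merged; set of 10 now {2, 8, 10, 12, 14}
Step 5: union(4, 0) -> merged; set of 4 now {0, 4}
Step 6: find(4) -> no change; set of 4 is {0, 4}
Step 7: find(1) -> no change; set of 1 is {1}
Step 8: union(2, 7) -> merged; set of 2 now {2, 7, 8, 10, 12, 14}
Step 9: find(8) -> no change; set of 8 is {2, 7, 8, 10, 12, 14}
Step 10: union(7, 2) -> already same set; set of 7 now {2, 7, 8, 10, 12, 14}
Step 11: union(6, 10) -> merged; set of 6 now {2, 6, 7, 8, 10, 12, 14}
Step 12: find(1) -> no change; set of 1 is {1}
Step 13: union(11, 12) -> merged; set of 11 now {2, 6, 7, 8, 10, 11, 12, 14}
Step 14: find(13) -> no change; set of 13 is {13}
Step 15: union(0, 3) -> merged; set of 0 now {0, 3, 4}
Step 16: union(2, 3) -> merged; set of 2 now {0, 2, 3, 4, 6, 7, 8, 10, 11, 12, 14}
Step 17: union(12, 4) -> already same set; set of 12 now {0, 2, 3, 4, 6, 7, 8, 10, 11, 12, 14}
Step 18: union(6, 8) -> already same set; set of 6 now {0, 2, 3, 4, 6, 7, 8, 10, 11, 12, 14}
Step 19: union(0, 8) -> already same set; set of 0 now {0, 2, 3, 4, 6, 7, 8, 10, 11, 12, 14}
Step 20: find(3) -> no change; set of 3 is {0, 2, 3, 4, 6, 7, 8, 10, 11, 12, 14}
Step 21: union(14, 2) -> already same set; set of 14 now {0, 2, 3, 4, 6, 7, 8, 10, 11, 12, 14}
Step 22: union(1, 0) -> merged; set of 1 now {0, 1, 2, 3, 4, 6, 7, 8, 10, 11, 12, 14}
Step 23: union(12, 10) -> already same set; set of 12 now {0, 1, 2, 3, 4, 6, 7, 8, 10, 11, 12, 14}
Step 24: union(14, 5) -> merged; set of 14 now {0, 1, 2, 3, 4, 5, 6, 7, 8, 10, 11, 12, 14}
Component of 1: {0, 1, 2, 3, 4, 5, 6, 7, 8, 10, 11, 12, 14}

Answer: 0, 1, 2, 3, 4, 5, 6, 7, 8, 10, 11, 12, 14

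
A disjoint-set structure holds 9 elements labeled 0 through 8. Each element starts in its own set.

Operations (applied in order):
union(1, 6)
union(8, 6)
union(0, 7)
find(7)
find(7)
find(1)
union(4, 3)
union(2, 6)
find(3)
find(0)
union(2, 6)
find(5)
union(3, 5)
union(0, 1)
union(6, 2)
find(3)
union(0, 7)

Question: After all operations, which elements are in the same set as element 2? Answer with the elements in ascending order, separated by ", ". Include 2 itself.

Answer: 0, 1, 2, 6, 7, 8

Derivation:
Step 1: union(1, 6) -> merged; set of 1 now {1, 6}
Step 2: union(8, 6) -> merged; set of 8 now {1, 6, 8}
Step 3: union(0, 7) -> merged; set of 0 now {0, 7}
Step 4: find(7) -> no change; set of 7 is {0, 7}
Step 5: find(7) -> no change; set of 7 is {0, 7}
Step 6: find(1) -> no change; set of 1 is {1, 6, 8}
Step 7: union(4, 3) -> merged; set of 4 now {3, 4}
Step 8: union(2, 6) -> merged; set of 2 now {1, 2, 6, 8}
Step 9: find(3) -> no change; set of 3 is {3, 4}
Step 10: find(0) -> no change; set of 0 is {0, 7}
Step 11: union(2, 6) -> already same set; set of 2 now {1, 2, 6, 8}
Step 12: find(5) -> no change; set of 5 is {5}
Step 13: union(3, 5) -> merged; set of 3 now {3, 4, 5}
Step 14: union(0, 1) -> merged; set of 0 now {0, 1, 2, 6, 7, 8}
Step 15: union(6, 2) -> already same set; set of 6 now {0, 1, 2, 6, 7, 8}
Step 16: find(3) -> no change; set of 3 is {3, 4, 5}
Step 17: union(0, 7) -> already same set; set of 0 now {0, 1, 2, 6, 7, 8}
Component of 2: {0, 1, 2, 6, 7, 8}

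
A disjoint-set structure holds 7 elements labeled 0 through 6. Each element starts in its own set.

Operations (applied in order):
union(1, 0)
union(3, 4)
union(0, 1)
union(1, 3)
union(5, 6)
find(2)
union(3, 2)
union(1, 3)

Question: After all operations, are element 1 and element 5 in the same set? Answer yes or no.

Answer: no

Derivation:
Step 1: union(1, 0) -> merged; set of 1 now {0, 1}
Step 2: union(3, 4) -> merged; set of 3 now {3, 4}
Step 3: union(0, 1) -> already same set; set of 0 now {0, 1}
Step 4: union(1, 3) -> merged; set of 1 now {0, 1, 3, 4}
Step 5: union(5, 6) -> merged; set of 5 now {5, 6}
Step 6: find(2) -> no change; set of 2 is {2}
Step 7: union(3, 2) -> merged; set of 3 now {0, 1, 2, 3, 4}
Step 8: union(1, 3) -> already same set; set of 1 now {0, 1, 2, 3, 4}
Set of 1: {0, 1, 2, 3, 4}; 5 is not a member.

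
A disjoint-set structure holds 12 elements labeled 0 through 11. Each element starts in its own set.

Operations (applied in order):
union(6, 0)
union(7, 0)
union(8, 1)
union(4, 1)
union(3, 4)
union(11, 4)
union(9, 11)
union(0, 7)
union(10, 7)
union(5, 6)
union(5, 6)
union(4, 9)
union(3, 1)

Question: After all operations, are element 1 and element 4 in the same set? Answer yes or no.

Answer: yes

Derivation:
Step 1: union(6, 0) -> merged; set of 6 now {0, 6}
Step 2: union(7, 0) -> merged; set of 7 now {0, 6, 7}
Step 3: union(8, 1) -> merged; set of 8 now {1, 8}
Step 4: union(4, 1) -> merged; set of 4 now {1, 4, 8}
Step 5: union(3, 4) -> merged; set of 3 now {1, 3, 4, 8}
Step 6: union(11, 4) -> merged; set of 11 now {1, 3, 4, 8, 11}
Step 7: union(9, 11) -> merged; set of 9 now {1, 3, 4, 8, 9, 11}
Step 8: union(0, 7) -> already same set; set of 0 now {0, 6, 7}
Step 9: union(10, 7) -> merged; set of 10 now {0, 6, 7, 10}
Step 10: union(5, 6) -> merged; set of 5 now {0, 5, 6, 7, 10}
Step 11: union(5, 6) -> already same set; set of 5 now {0, 5, 6, 7, 10}
Step 12: union(4, 9) -> already same set; set of 4 now {1, 3, 4, 8, 9, 11}
Step 13: union(3, 1) -> already same set; set of 3 now {1, 3, 4, 8, 9, 11}
Set of 1: {1, 3, 4, 8, 9, 11}; 4 is a member.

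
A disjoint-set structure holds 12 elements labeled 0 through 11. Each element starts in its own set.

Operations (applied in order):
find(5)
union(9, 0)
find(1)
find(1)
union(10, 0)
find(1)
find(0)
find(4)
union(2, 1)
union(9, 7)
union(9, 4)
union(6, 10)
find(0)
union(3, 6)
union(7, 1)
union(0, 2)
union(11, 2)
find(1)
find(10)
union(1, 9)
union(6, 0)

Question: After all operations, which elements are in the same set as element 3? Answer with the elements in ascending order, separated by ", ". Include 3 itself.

Answer: 0, 1, 2, 3, 4, 6, 7, 9, 10, 11

Derivation:
Step 1: find(5) -> no change; set of 5 is {5}
Step 2: union(9, 0) -> merged; set of 9 now {0, 9}
Step 3: find(1) -> no change; set of 1 is {1}
Step 4: find(1) -> no change; set of 1 is {1}
Step 5: union(10, 0) -> merged; set of 10 now {0, 9, 10}
Step 6: find(1) -> no change; set of 1 is {1}
Step 7: find(0) -> no change; set of 0 is {0, 9, 10}
Step 8: find(4) -> no change; set of 4 is {4}
Step 9: union(2, 1) -> merged; set of 2 now {1, 2}
Step 10: union(9, 7) -> merged; set of 9 now {0, 7, 9, 10}
Step 11: union(9, 4) -> merged; set of 9 now {0, 4, 7, 9, 10}
Step 12: union(6, 10) -> merged; set of 6 now {0, 4, 6, 7, 9, 10}
Step 13: find(0) -> no change; set of 0 is {0, 4, 6, 7, 9, 10}
Step 14: union(3, 6) -> merged; set of 3 now {0, 3, 4, 6, 7, 9, 10}
Step 15: union(7, 1) -> merged; set of 7 now {0, 1, 2, 3, 4, 6, 7, 9, 10}
Step 16: union(0, 2) -> already same set; set of 0 now {0, 1, 2, 3, 4, 6, 7, 9, 10}
Step 17: union(11, 2) -> merged; set of 11 now {0, 1, 2, 3, 4, 6, 7, 9, 10, 11}
Step 18: find(1) -> no change; set of 1 is {0, 1, 2, 3, 4, 6, 7, 9, 10, 11}
Step 19: find(10) -> no change; set of 10 is {0, 1, 2, 3, 4, 6, 7, 9, 10, 11}
Step 20: union(1, 9) -> already same set; set of 1 now {0, 1, 2, 3, 4, 6, 7, 9, 10, 11}
Step 21: union(6, 0) -> already same set; set of 6 now {0, 1, 2, 3, 4, 6, 7, 9, 10, 11}
Component of 3: {0, 1, 2, 3, 4, 6, 7, 9, 10, 11}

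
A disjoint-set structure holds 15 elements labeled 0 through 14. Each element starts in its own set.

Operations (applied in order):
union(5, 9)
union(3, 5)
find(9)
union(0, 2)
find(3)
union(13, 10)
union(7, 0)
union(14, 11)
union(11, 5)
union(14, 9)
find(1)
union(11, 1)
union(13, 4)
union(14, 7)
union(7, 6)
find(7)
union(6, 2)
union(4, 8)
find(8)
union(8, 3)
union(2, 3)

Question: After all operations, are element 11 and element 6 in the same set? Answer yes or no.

Step 1: union(5, 9) -> merged; set of 5 now {5, 9}
Step 2: union(3, 5) -> merged; set of 3 now {3, 5, 9}
Step 3: find(9) -> no change; set of 9 is {3, 5, 9}
Step 4: union(0, 2) -> merged; set of 0 now {0, 2}
Step 5: find(3) -> no change; set of 3 is {3, 5, 9}
Step 6: union(13, 10) -> merged; set of 13 now {10, 13}
Step 7: union(7, 0) -> merged; set of 7 now {0, 2, 7}
Step 8: union(14, 11) -> merged; set of 14 now {11, 14}
Step 9: union(11, 5) -> merged; set of 11 now {3, 5, 9, 11, 14}
Step 10: union(14, 9) -> already same set; set of 14 now {3, 5, 9, 11, 14}
Step 11: find(1) -> no change; set of 1 is {1}
Step 12: union(11, 1) -> merged; set of 11 now {1, 3, 5, 9, 11, 14}
Step 13: union(13, 4) -> merged; set of 13 now {4, 10, 13}
Step 14: union(14, 7) -> merged; set of 14 now {0, 1, 2, 3, 5, 7, 9, 11, 14}
Step 15: union(7, 6) -> merged; set of 7 now {0, 1, 2, 3, 5, 6, 7, 9, 11, 14}
Step 16: find(7) -> no change; set of 7 is {0, 1, 2, 3, 5, 6, 7, 9, 11, 14}
Step 17: union(6, 2) -> already same set; set of 6 now {0, 1, 2, 3, 5, 6, 7, 9, 11, 14}
Step 18: union(4, 8) -> merged; set of 4 now {4, 8, 10, 13}
Step 19: find(8) -> no change; set of 8 is {4, 8, 10, 13}
Step 20: union(8, 3) -> merged; set of 8 now {0, 1, 2, 3, 4, 5, 6, 7, 8, 9, 10, 11, 13, 14}
Step 21: union(2, 3) -> already same set; set of 2 now {0, 1, 2, 3, 4, 5, 6, 7, 8, 9, 10, 11, 13, 14}
Set of 11: {0, 1, 2, 3, 4, 5, 6, 7, 8, 9, 10, 11, 13, 14}; 6 is a member.

Answer: yes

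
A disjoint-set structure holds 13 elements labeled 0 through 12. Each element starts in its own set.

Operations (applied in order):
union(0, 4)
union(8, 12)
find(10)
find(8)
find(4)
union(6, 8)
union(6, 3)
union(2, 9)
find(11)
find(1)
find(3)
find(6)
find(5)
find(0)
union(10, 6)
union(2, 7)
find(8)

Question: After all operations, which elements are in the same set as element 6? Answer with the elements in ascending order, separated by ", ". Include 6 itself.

Answer: 3, 6, 8, 10, 12

Derivation:
Step 1: union(0, 4) -> merged; set of 0 now {0, 4}
Step 2: union(8, 12) -> merged; set of 8 now {8, 12}
Step 3: find(10) -> no change; set of 10 is {10}
Step 4: find(8) -> no change; set of 8 is {8, 12}
Step 5: find(4) -> no change; set of 4 is {0, 4}
Step 6: union(6, 8) -> merged; set of 6 now {6, 8, 12}
Step 7: union(6, 3) -> merged; set of 6 now {3, 6, 8, 12}
Step 8: union(2, 9) -> merged; set of 2 now {2, 9}
Step 9: find(11) -> no change; set of 11 is {11}
Step 10: find(1) -> no change; set of 1 is {1}
Step 11: find(3) -> no change; set of 3 is {3, 6, 8, 12}
Step 12: find(6) -> no change; set of 6 is {3, 6, 8, 12}
Step 13: find(5) -> no change; set of 5 is {5}
Step 14: find(0) -> no change; set of 0 is {0, 4}
Step 15: union(10, 6) -> merged; set of 10 now {3, 6, 8, 10, 12}
Step 16: union(2, 7) -> merged; set of 2 now {2, 7, 9}
Step 17: find(8) -> no change; set of 8 is {3, 6, 8, 10, 12}
Component of 6: {3, 6, 8, 10, 12}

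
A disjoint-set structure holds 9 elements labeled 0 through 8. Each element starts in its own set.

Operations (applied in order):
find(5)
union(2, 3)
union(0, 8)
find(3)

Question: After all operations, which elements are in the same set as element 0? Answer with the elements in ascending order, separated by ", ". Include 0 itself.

Step 1: find(5) -> no change; set of 5 is {5}
Step 2: union(2, 3) -> merged; set of 2 now {2, 3}
Step 3: union(0, 8) -> merged; set of 0 now {0, 8}
Step 4: find(3) -> no change; set of 3 is {2, 3}
Component of 0: {0, 8}

Answer: 0, 8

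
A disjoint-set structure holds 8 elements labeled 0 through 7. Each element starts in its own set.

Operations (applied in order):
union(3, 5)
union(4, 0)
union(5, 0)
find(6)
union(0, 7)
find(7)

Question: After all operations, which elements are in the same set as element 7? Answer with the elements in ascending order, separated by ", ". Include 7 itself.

Answer: 0, 3, 4, 5, 7

Derivation:
Step 1: union(3, 5) -> merged; set of 3 now {3, 5}
Step 2: union(4, 0) -> merged; set of 4 now {0, 4}
Step 3: union(5, 0) -> merged; set of 5 now {0, 3, 4, 5}
Step 4: find(6) -> no change; set of 6 is {6}
Step 5: union(0, 7) -> merged; set of 0 now {0, 3, 4, 5, 7}
Step 6: find(7) -> no change; set of 7 is {0, 3, 4, 5, 7}
Component of 7: {0, 3, 4, 5, 7}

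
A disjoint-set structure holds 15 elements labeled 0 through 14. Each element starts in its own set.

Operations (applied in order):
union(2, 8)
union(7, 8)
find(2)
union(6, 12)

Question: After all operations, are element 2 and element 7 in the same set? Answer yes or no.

Step 1: union(2, 8) -> merged; set of 2 now {2, 8}
Step 2: union(7, 8) -> merged; set of 7 now {2, 7, 8}
Step 3: find(2) -> no change; set of 2 is {2, 7, 8}
Step 4: union(6, 12) -> merged; set of 6 now {6, 12}
Set of 2: {2, 7, 8}; 7 is a member.

Answer: yes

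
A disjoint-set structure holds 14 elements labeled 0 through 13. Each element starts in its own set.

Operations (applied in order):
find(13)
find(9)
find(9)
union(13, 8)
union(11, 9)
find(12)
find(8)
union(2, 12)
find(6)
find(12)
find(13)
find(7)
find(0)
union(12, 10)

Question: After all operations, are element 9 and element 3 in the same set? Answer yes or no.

Step 1: find(13) -> no change; set of 13 is {13}
Step 2: find(9) -> no change; set of 9 is {9}
Step 3: find(9) -> no change; set of 9 is {9}
Step 4: union(13, 8) -> merged; set of 13 now {8, 13}
Step 5: union(11, 9) -> merged; set of 11 now {9, 11}
Step 6: find(12) -> no change; set of 12 is {12}
Step 7: find(8) -> no change; set of 8 is {8, 13}
Step 8: union(2, 12) -> merged; set of 2 now {2, 12}
Step 9: find(6) -> no change; set of 6 is {6}
Step 10: find(12) -> no change; set of 12 is {2, 12}
Step 11: find(13) -> no change; set of 13 is {8, 13}
Step 12: find(7) -> no change; set of 7 is {7}
Step 13: find(0) -> no change; set of 0 is {0}
Step 14: union(12, 10) -> merged; set of 12 now {2, 10, 12}
Set of 9: {9, 11}; 3 is not a member.

Answer: no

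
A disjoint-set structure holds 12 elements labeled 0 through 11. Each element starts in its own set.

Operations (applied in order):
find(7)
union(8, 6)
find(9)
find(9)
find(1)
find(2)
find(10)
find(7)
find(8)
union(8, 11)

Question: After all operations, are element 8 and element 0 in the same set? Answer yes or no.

Answer: no

Derivation:
Step 1: find(7) -> no change; set of 7 is {7}
Step 2: union(8, 6) -> merged; set of 8 now {6, 8}
Step 3: find(9) -> no change; set of 9 is {9}
Step 4: find(9) -> no change; set of 9 is {9}
Step 5: find(1) -> no change; set of 1 is {1}
Step 6: find(2) -> no change; set of 2 is {2}
Step 7: find(10) -> no change; set of 10 is {10}
Step 8: find(7) -> no change; set of 7 is {7}
Step 9: find(8) -> no change; set of 8 is {6, 8}
Step 10: union(8, 11) -> merged; set of 8 now {6, 8, 11}
Set of 8: {6, 8, 11}; 0 is not a member.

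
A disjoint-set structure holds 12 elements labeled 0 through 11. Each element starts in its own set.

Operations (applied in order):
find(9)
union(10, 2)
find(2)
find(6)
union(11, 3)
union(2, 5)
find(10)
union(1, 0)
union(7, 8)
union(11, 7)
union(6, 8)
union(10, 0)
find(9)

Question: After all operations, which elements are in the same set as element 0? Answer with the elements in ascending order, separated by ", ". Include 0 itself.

Step 1: find(9) -> no change; set of 9 is {9}
Step 2: union(10, 2) -> merged; set of 10 now {2, 10}
Step 3: find(2) -> no change; set of 2 is {2, 10}
Step 4: find(6) -> no change; set of 6 is {6}
Step 5: union(11, 3) -> merged; set of 11 now {3, 11}
Step 6: union(2, 5) -> merged; set of 2 now {2, 5, 10}
Step 7: find(10) -> no change; set of 10 is {2, 5, 10}
Step 8: union(1, 0) -> merged; set of 1 now {0, 1}
Step 9: union(7, 8) -> merged; set of 7 now {7, 8}
Step 10: union(11, 7) -> merged; set of 11 now {3, 7, 8, 11}
Step 11: union(6, 8) -> merged; set of 6 now {3, 6, 7, 8, 11}
Step 12: union(10, 0) -> merged; set of 10 now {0, 1, 2, 5, 10}
Step 13: find(9) -> no change; set of 9 is {9}
Component of 0: {0, 1, 2, 5, 10}

Answer: 0, 1, 2, 5, 10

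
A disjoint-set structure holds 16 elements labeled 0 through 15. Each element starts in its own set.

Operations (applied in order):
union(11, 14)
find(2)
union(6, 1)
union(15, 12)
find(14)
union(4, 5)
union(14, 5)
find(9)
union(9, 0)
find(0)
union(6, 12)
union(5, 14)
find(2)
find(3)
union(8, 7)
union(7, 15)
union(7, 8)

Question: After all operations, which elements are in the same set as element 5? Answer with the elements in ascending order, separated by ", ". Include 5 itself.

Step 1: union(11, 14) -> merged; set of 11 now {11, 14}
Step 2: find(2) -> no change; set of 2 is {2}
Step 3: union(6, 1) -> merged; set of 6 now {1, 6}
Step 4: union(15, 12) -> merged; set of 15 now {12, 15}
Step 5: find(14) -> no change; set of 14 is {11, 14}
Step 6: union(4, 5) -> merged; set of 4 now {4, 5}
Step 7: union(14, 5) -> merged; set of 14 now {4, 5, 11, 14}
Step 8: find(9) -> no change; set of 9 is {9}
Step 9: union(9, 0) -> merged; set of 9 now {0, 9}
Step 10: find(0) -> no change; set of 0 is {0, 9}
Step 11: union(6, 12) -> merged; set of 6 now {1, 6, 12, 15}
Step 12: union(5, 14) -> already same set; set of 5 now {4, 5, 11, 14}
Step 13: find(2) -> no change; set of 2 is {2}
Step 14: find(3) -> no change; set of 3 is {3}
Step 15: union(8, 7) -> merged; set of 8 now {7, 8}
Step 16: union(7, 15) -> merged; set of 7 now {1, 6, 7, 8, 12, 15}
Step 17: union(7, 8) -> already same set; set of 7 now {1, 6, 7, 8, 12, 15}
Component of 5: {4, 5, 11, 14}

Answer: 4, 5, 11, 14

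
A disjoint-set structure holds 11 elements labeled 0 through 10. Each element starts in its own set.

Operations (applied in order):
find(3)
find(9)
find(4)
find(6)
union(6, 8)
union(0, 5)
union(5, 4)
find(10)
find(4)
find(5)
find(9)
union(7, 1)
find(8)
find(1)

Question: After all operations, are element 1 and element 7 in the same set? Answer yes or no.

Step 1: find(3) -> no change; set of 3 is {3}
Step 2: find(9) -> no change; set of 9 is {9}
Step 3: find(4) -> no change; set of 4 is {4}
Step 4: find(6) -> no change; set of 6 is {6}
Step 5: union(6, 8) -> merged; set of 6 now {6, 8}
Step 6: union(0, 5) -> merged; set of 0 now {0, 5}
Step 7: union(5, 4) -> merged; set of 5 now {0, 4, 5}
Step 8: find(10) -> no change; set of 10 is {10}
Step 9: find(4) -> no change; set of 4 is {0, 4, 5}
Step 10: find(5) -> no change; set of 5 is {0, 4, 5}
Step 11: find(9) -> no change; set of 9 is {9}
Step 12: union(7, 1) -> merged; set of 7 now {1, 7}
Step 13: find(8) -> no change; set of 8 is {6, 8}
Step 14: find(1) -> no change; set of 1 is {1, 7}
Set of 1: {1, 7}; 7 is a member.

Answer: yes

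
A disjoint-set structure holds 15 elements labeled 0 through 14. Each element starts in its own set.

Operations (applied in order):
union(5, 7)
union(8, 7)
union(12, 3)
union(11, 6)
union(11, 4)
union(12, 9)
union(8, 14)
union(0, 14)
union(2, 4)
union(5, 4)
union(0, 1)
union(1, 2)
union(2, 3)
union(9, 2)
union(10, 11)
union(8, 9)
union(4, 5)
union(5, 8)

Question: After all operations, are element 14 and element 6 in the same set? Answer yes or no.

Answer: yes

Derivation:
Step 1: union(5, 7) -> merged; set of 5 now {5, 7}
Step 2: union(8, 7) -> merged; set of 8 now {5, 7, 8}
Step 3: union(12, 3) -> merged; set of 12 now {3, 12}
Step 4: union(11, 6) -> merged; set of 11 now {6, 11}
Step 5: union(11, 4) -> merged; set of 11 now {4, 6, 11}
Step 6: union(12, 9) -> merged; set of 12 now {3, 9, 12}
Step 7: union(8, 14) -> merged; set of 8 now {5, 7, 8, 14}
Step 8: union(0, 14) -> merged; set of 0 now {0, 5, 7, 8, 14}
Step 9: union(2, 4) -> merged; set of 2 now {2, 4, 6, 11}
Step 10: union(5, 4) -> merged; set of 5 now {0, 2, 4, 5, 6, 7, 8, 11, 14}
Step 11: union(0, 1) -> merged; set of 0 now {0, 1, 2, 4, 5, 6, 7, 8, 11, 14}
Step 12: union(1, 2) -> already same set; set of 1 now {0, 1, 2, 4, 5, 6, 7, 8, 11, 14}
Step 13: union(2, 3) -> merged; set of 2 now {0, 1, 2, 3, 4, 5, 6, 7, 8, 9, 11, 12, 14}
Step 14: union(9, 2) -> already same set; set of 9 now {0, 1, 2, 3, 4, 5, 6, 7, 8, 9, 11, 12, 14}
Step 15: union(10, 11) -> merged; set of 10 now {0, 1, 2, 3, 4, 5, 6, 7, 8, 9, 10, 11, 12, 14}
Step 16: union(8, 9) -> already same set; set of 8 now {0, 1, 2, 3, 4, 5, 6, 7, 8, 9, 10, 11, 12, 14}
Step 17: union(4, 5) -> already same set; set of 4 now {0, 1, 2, 3, 4, 5, 6, 7, 8, 9, 10, 11, 12, 14}
Step 18: union(5, 8) -> already same set; set of 5 now {0, 1, 2, 3, 4, 5, 6, 7, 8, 9, 10, 11, 12, 14}
Set of 14: {0, 1, 2, 3, 4, 5, 6, 7, 8, 9, 10, 11, 12, 14}; 6 is a member.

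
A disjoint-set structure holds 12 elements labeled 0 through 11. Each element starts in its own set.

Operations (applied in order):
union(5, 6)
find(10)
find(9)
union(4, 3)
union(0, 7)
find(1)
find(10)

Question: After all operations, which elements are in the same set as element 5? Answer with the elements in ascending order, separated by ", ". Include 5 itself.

Answer: 5, 6

Derivation:
Step 1: union(5, 6) -> merged; set of 5 now {5, 6}
Step 2: find(10) -> no change; set of 10 is {10}
Step 3: find(9) -> no change; set of 9 is {9}
Step 4: union(4, 3) -> merged; set of 4 now {3, 4}
Step 5: union(0, 7) -> merged; set of 0 now {0, 7}
Step 6: find(1) -> no change; set of 1 is {1}
Step 7: find(10) -> no change; set of 10 is {10}
Component of 5: {5, 6}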